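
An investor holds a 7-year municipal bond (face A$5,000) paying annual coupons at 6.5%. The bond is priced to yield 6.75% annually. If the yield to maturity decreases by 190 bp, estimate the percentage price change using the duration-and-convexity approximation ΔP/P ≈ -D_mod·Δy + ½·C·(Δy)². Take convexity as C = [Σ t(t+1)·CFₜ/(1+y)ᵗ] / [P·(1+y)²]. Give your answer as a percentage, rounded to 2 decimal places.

With y = 0.0675:
  t   CF        PV=CF/(1+0.0675)^t    t·PV        t(t+1)·PV
  1       325.00       304.4496       304.4496         608.8993
  2       325.00       285.1987       570.3975       1,711.1924
  3       325.00       267.1651       801.4953       3,205.9811
  4       325.00       250.2717     1,001.0870       5,005.4350
  5       325.00       234.4466     1,172.2330       7,033.3981
  6       325.00       219.6221     1,317.7327       9,224.1286
  7     5,325.00     3,370.8888    23,596.2216     188,769.7729
  Σ                  4,932.0427    28,763.6167     215,558.8073
P = 4,932.0427; D_Mac = 5.83199 yrs; D_mod = 5.46322 yrs; C = 38.35334.
Duration effect: -5.46322 × (-0.019) = +0.103801
Convexity effect: 0.5 × 38.35334 × (-0.019)² = +0.0069228
ΔP/P ≈ +0.103801 + 0.0069228 = +0.110724 = +11.0724%.

+11.07%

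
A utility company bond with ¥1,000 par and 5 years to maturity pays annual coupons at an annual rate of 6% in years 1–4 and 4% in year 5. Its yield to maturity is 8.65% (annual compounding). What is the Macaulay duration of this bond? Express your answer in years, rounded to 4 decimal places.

Periodic yield y = 0.0865. Discount each cash flow and weight by its year:
  t   CF        PV=CF/(1+0.0865)^t    t·PV
  1        60.00        55.2232        55.2232
  2        60.00        50.8267       101.6534
  3        60.00        46.7802       140.3406
  4        60.00        43.0559       172.2235
  5     1,040.00       686.8860     3,434.4302
  Σ                    882.7720     3,903.8708
Price P = Σ PV = 882.7720.
Macaulay duration = Σ(t·PV) / P = 3,903.8708 / 882.7720 = 4.42229 years.

4.4223 years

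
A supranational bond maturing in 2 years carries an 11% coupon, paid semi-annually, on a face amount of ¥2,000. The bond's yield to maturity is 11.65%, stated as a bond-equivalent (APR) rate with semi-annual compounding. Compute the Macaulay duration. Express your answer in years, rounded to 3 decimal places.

1.848 years

Periodic yield y = 0.05825. Discount each cash flow and weight by its period:
  t   CF        PV=CF/(1+0.05825)^t    t·PV
  1       110.00       103.9452       103.9452
  2       110.00        98.2237       196.4473
  3       110.00        92.8171       278.4512
  4     2,110.00     1,682.4003     6,729.6013
  Σ                  1,977.3863     7,308.4451
Price P = Σ PV = 1,977.3863.
Macaulay duration = Σ(t·PV) / P = 7,308.4451 / 1,977.3863 = 3.69601 half-year periods.
In years: 3.69601 / 2 = 1.84801 years.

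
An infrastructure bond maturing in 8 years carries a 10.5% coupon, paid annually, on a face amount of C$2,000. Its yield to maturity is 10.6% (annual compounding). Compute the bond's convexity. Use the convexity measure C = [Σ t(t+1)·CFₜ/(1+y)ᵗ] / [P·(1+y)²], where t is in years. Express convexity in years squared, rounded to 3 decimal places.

With y = 0.106:
  t   CF        PV=CF/(1+0.106)^t    t·PV        t(t+1)·PV
  1       210.00       189.8734       189.8734         379.7468
  2       210.00       171.6758       343.3516       1,030.0547
  3       210.00       155.2222       465.6667       1,862.6667
  4       210.00       140.3456       561.3824       2,806.9119
  5       210.00       126.8948       634.4738       3,806.8425
  6       210.00       114.7330       688.3983       4,818.7880
  7       210.00       103.7369       726.1585       5,809.2683
  8     2,210.00       987.0775     7,896.6201      71,069.5809
  Σ                  1,989.5593    11,505.9247      91,583.8599
P = 1,989.5593.
Convexity = Σ t(t+1)·PV / [P·(1+y)²] = 91,583.8599 / (1,989.5593 × 1.223236) = 37.63152.

37.632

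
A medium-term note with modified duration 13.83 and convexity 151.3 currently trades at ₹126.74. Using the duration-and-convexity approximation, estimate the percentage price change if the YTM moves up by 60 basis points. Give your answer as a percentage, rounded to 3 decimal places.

-8.026%

Duration effect: -D_mod·Δy = -13.83 × (+0.006) = -0.082980
Convexity effect: ½·C·(Δy)² = 0.5 × 151.3 × (0.006)² = +0.0027234
ΔP/P ≈ -0.082980 + 0.0027234 = -0.0802566
= -8.02566%.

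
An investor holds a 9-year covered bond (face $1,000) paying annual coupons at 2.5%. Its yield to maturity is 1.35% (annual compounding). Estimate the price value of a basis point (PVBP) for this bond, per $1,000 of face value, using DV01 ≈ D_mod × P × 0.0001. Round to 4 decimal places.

$0.8891

Periodic yield y = 0.0135.
  t   CF        PV=CF/(1+0.0135)^t    t·PV
  1        25.00        24.6670        24.6670
  2        25.00        24.3384        48.6769
  3        25.00        24.0142        72.0427
  4        25.00        23.6944        94.7774
  5        25.00        23.3787       116.8937
  6        25.00        23.0673       138.4040
  7        25.00        22.7601       159.3205
  8        25.00        22.4569       179.6553
  9     1,025.00       908.4689     8,176.2205
  Σ                  1,096.8460     9,010.6581
P = 1,096.8460; D_Mac = 8.21506 yrs; D_mod = 8.10564 yrs.
DV01 ≈ 8.10564 × 1,096.8460 × 0.0001 = 0.889063.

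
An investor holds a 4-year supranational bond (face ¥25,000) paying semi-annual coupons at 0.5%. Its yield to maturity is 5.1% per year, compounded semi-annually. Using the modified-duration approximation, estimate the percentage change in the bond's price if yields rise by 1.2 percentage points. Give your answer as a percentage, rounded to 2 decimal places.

Periodic yield y = 0.0255. Modified duration first:
  t   CF        PV=CF/(1+0.0255)^t    t·PV
  1        62.50        60.9459        60.9459
  2        62.50        59.4304       118.8608
  3        62.50        57.9526       173.8578
  4        62.50        56.5116       226.0463
  5        62.50        55.1064       275.5318
  6        62.50        53.7361       322.4165
  7        62.50        52.3999       366.7992
  8    25,062.50    20,489.8638   163,918.9107
  Σ                 20,885.9466   165,463.3690
P = 20,885.9466; D_Mac = 7.92223 half-year periods = 3.96112 yrs; D_mod = 3.96112/(1+0.0255) = 3.86262 yrs.
ΔP/P ≈ -D_mod · Δy = -3.86262 × (+0.012) = -0.046351 = -4.6351%.

-4.64%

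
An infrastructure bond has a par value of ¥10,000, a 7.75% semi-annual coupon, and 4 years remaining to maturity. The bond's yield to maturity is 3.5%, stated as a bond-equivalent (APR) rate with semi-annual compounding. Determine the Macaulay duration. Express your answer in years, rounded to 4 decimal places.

3.5548 years

Periodic yield y = 0.0175. Discount each cash flow and weight by its period:
  t   CF        PV=CF/(1+0.0175)^t    t·PV
  1       387.50       380.8354       380.8354
  2       387.50       374.2854       748.5708
  3       387.50       367.8480     1,103.5441
  4       387.50       361.5214     1,446.0857
  5       387.50       355.3036     1,776.5180
  6       387.50       349.1927     2,095.1564
  7       387.50       343.1870     2,402.3087
  8    10,387.50     9,041.4002    72,331.2017
  Σ                 11,573.5738    82,284.2209
Price P = Σ PV = 11,573.5738.
Macaulay duration = Σ(t·PV) / P = 82,284.2209 / 11,573.5738 = 7.10966 half-year periods.
In years: 7.10966 / 2 = 3.55483 years.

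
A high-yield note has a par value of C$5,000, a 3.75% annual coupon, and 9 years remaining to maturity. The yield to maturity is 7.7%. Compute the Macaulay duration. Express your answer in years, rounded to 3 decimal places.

7.580 years

Periodic yield y = 0.077. Discount each cash flow and weight by its year:
  t   CF        PV=CF/(1+0.077)^t    t·PV
  1       187.50       174.0947       174.0947
  2       187.50       161.6478       323.2956
  3       187.50       150.0908       450.2725
  4       187.50       139.3601       557.4404
  5       187.50       129.3966       646.9828
  6       187.50       120.1454       720.8722
  7       187.50       111.5556       780.8892
  8       187.50       103.5799       828.6395
  9     5,187.50     2,660.8279    23,947.4508
  Σ                  3,750.6988    28,429.9378
Price P = Σ PV = 3,750.6988.
Macaulay duration = Σ(t·PV) / P = 28,429.9378 / 3,750.6988 = 7.57990 years.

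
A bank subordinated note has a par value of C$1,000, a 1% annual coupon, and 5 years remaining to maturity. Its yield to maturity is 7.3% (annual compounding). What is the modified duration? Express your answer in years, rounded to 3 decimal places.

4.551 years

Periodic yield y = 0.073. First find Macaulay duration:
  t   CF        PV=CF/(1+0.073)^t    t·PV
  1        10.00         9.3197         9.3197
  2        10.00         8.6856        17.3712
  3        10.00         8.0947        24.2841
  4        10.00         7.5440        30.1760
  5     1,010.00       710.1053     3,550.5266
  Σ                    743.7493     3,631.6775
P = 743.7493; Macaulay duration = 3,631.6775 / 743.7493 = 4.88293 years.
Modified duration = D_Mac / (1 + y) = 4.88293 / 1.073 = 4.55073 years.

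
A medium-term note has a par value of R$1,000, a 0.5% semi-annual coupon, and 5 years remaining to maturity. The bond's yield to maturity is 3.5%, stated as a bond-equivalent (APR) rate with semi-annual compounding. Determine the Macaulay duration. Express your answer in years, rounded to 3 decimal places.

4.939 years

Periodic yield y = 0.0175. Discount each cash flow and weight by its period:
  t   CF        PV=CF/(1+0.0175)^t    t·PV
  1         2.50         2.4570         2.4570
  2         2.50         2.4147         4.8295
  3         2.50         2.3732         7.1196
  4         2.50         2.3324         9.3296
  5         2.50         2.2923        11.4614
  6         2.50         2.2529        13.5171
  7         2.50         2.2141        15.4988
  8         2.50         2.1760        17.4082
  9         2.50         2.1386        19.2474
  10    1,002.50       842.8304     8,428.3042
  Σ                    863.4817     8,529.1729
Price P = Σ PV = 863.4817.
Macaulay duration = Σ(t·PV) / P = 8,529.1729 / 863.4817 = 9.87765 half-year periods.
In years: 9.87765 / 2 = 4.93883 years.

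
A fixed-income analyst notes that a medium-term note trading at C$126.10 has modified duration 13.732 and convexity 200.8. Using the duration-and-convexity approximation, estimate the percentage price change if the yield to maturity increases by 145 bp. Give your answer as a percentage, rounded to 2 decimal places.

-17.80%

Duration effect: -D_mod·Δy = -13.732 × (+0.0145) = -0.199114
Convexity effect: ½·C·(Δy)² = 0.5 × 200.8 × (0.0145)² = +0.0211091
ΔP/P ≈ -0.199114 + 0.0211091 = -0.1780049
= -17.80049%.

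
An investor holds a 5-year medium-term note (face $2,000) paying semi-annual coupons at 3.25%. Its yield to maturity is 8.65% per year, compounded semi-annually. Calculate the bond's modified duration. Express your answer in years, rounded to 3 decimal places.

Periodic yield y = 0.04325. First find Macaulay duration:
  t   CF        PV=CF/(1+0.04325)^t    t·PV
  1        32.50        31.1526        31.1526
  2        32.50        29.8612        59.7223
  3        32.50        28.6232        85.8696
  4        32.50        27.4366       109.7463
  5        32.50        26.2991       131.4957
  6        32.50        25.2088       151.2531
  7        32.50        24.1638       169.1464
  8        32.50        23.1620       185.2961
  9        32.50        22.2018       199.8160
  10    2,032.50     1,330.9037    13,309.0366
  Σ                  1,569.0128    14,432.5347
P = 1,569.0128; Macaulay duration = 14,432.5347 / 1,569.0128 = 9.19848 half-year periods = 4.59924 years.
Modified duration = D_Mac / (1 + y) = 4.59924 / 1.04325 = 4.40857 years.

4.409 years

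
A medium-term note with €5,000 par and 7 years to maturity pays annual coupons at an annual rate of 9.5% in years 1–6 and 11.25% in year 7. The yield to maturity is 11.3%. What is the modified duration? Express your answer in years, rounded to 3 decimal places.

4.814 years

Periodic yield y = 0.113. First find Macaulay duration:
  t   CF        PV=CF/(1+0.113)^t    t·PV
  1       475.00       426.7745       426.7745
  2       475.00       383.4452       766.8904
  3       475.00       344.5150     1,033.5450
  4       475.00       309.5373     1,238.1491
  5       475.00       278.1108     1,390.5538
  6       475.00       249.8749     1,499.2494
  7     5,562.50     2,629.0804    18,403.5631
  Σ                  4,621.3380    24,758.7251
P = 4,621.3380; Macaulay duration = 24,758.7251 / 4,621.3380 = 5.35748 years.
Modified duration = D_Mac / (1 + y) = 5.35748 / 1.113 = 4.81355 years.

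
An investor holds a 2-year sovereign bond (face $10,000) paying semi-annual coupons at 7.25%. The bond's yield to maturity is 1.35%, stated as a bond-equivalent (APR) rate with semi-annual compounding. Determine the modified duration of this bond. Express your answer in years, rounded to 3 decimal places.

Periodic yield y = 0.00675. First find Macaulay duration:
  t   CF        PV=CF/(1+0.00675)^t    t·PV
  1       362.50       360.0695       360.0695
  2       362.50       357.6554       715.3107
  3       362.50       355.2574     1,065.7721
  4    10,362.50    10,087.3709    40,349.4837
  Σ                 11,160.3532    42,490.6360
P = 11,160.3532; Macaulay duration = 42,490.6360 / 11,160.3532 = 3.80728 half-year periods = 1.90364 years.
Modified duration = D_Mac / (1 + y) = 1.90364 / 1.00675 = 1.89088 years.

1.891 years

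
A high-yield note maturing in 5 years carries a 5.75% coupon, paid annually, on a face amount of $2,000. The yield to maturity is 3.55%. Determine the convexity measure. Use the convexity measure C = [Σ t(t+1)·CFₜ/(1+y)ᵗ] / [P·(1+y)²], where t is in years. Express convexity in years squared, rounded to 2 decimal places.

24.35

With y = 0.0355:
  t   CF        PV=CF/(1+0.0355)^t    t·PV        t(t+1)·PV
  1       115.00       111.0575       111.0575         222.1149
  2       115.00       107.2501       214.5002         643.5005
  3       115.00       103.5732       310.7197       1,242.8788
  4       115.00       100.0224       400.0897       2,000.4487
  5     2,115.00     1,776.4781     8,882.3905      53,294.3427
  Σ                  2,198.3813     9,918.7575      57,403.2856
P = 2,198.3813.
Convexity = Σ t(t+1)·PV / [P·(1+y)²] = 57,403.2856 / (2,198.3813 × 1.072260) = 24.35194.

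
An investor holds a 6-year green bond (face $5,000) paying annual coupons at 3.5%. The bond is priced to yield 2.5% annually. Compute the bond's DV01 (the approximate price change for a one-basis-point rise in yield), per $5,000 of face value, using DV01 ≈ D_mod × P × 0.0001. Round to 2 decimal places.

$2.85

Periodic yield y = 0.025.
  t   CF        PV=CF/(1+0.025)^t    t·PV
  1       175.00       170.7317       170.7317
  2       175.00       166.5675       333.1350
  3       175.00       162.5049       487.5147
  4       175.00       158.5414       634.1655
  5       175.00       154.6745       773.3725
  6     5,175.00     4,462.3863    26,774.3177
  Σ                  5,275.4063    29,173.2371
P = 5,275.4063; D_Mac = 5.53005 yrs; D_mod = 5.39517 yrs.
DV01 ≈ 5.39517 × 5,275.4063 × 0.0001 = 2.846169.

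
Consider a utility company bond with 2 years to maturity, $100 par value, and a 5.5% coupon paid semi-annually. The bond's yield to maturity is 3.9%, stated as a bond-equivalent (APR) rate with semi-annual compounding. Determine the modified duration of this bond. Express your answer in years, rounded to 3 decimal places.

Periodic yield y = 0.0195. First find Macaulay duration:
  t   CF        PV=CF/(1+0.0195)^t    t·PV
  1         2.75         2.6974         2.6974
  2         2.75         2.6458         5.2916
  3         2.75         2.5952         7.7856
  4       102.75        95.1115       380.4459
  Σ                    103.0499       396.2205
P = 103.0499; Macaulay duration = 396.2205 / 103.0499 = 3.84494 half-year periods = 1.92247 years.
Modified duration = D_Mac / (1 + y) = 1.92247 / 1.0195 = 1.88570 years.

1.886 years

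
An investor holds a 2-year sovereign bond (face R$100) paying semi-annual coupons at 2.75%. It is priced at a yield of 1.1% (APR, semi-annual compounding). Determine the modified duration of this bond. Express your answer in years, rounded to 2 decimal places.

1.95 years

Periodic yield y = 0.0055. First find Macaulay duration:
  t   CF        PV=CF/(1+0.0055)^t    t·PV
  1        1.375         1.3675         1.3675
  2        1.375         1.3600         2.7200
  3        1.375         1.3526         4.0577
  4      101.375        99.1751       396.7003
  Σ                    103.2551       404.8455
P = 103.2551; Macaulay duration = 404.8455 / 103.2551 = 3.92083 half-year periods = 1.96041 years.
Modified duration = D_Mac / (1 + y) = 1.96041 / 1.0055 = 1.94969 years.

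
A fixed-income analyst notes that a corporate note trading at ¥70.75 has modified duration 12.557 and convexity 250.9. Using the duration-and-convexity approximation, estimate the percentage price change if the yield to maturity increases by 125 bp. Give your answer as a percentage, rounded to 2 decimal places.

-13.74%

Duration effect: -D_mod·Δy = -12.557 × (+0.0125) = -0.1569625
Convexity effect: ½·C·(Δy)² = 0.5 × 250.9 × (0.0125)² = +0.0196015625
ΔP/P ≈ -0.1569625 + 0.0196015625 = -0.1373609375
= -13.73609375%.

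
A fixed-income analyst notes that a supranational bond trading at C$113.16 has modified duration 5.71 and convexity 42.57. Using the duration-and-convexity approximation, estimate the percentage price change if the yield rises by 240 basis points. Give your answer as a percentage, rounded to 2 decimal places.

Duration effect: -D_mod·Δy = -5.71 × (+0.024) = -0.137040
Convexity effect: ½·C·(Δy)² = 0.5 × 42.57 × (0.024)² = +0.01226016
ΔP/P ≈ -0.137040 + 0.01226016 = -0.12477984
= -12.477984%.

-12.48%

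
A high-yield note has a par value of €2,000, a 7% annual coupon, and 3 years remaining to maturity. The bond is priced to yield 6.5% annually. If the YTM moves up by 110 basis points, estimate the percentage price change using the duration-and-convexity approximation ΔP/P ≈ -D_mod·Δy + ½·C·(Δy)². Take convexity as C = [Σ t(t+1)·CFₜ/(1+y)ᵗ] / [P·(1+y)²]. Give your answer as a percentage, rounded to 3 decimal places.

-2.843%

With y = 0.065:
  t   CF        PV=CF/(1+0.065)^t    t·PV        t(t+1)·PV
  1       140.00       131.4554       131.4554         262.9108
  2       140.00       123.4323       246.8646         740.5938
  3     2,140.00     1,771.5971     5,314.7912      21,259.1647
  Σ                  2,026.4848     5,693.1112      22,262.6693
P = 2,026.4848; D_Mac = 2.80935 yrs; D_mod = 2.63789 yrs; C = 9.68578.
Duration effect: -2.63789 × (+0.011) = -0.029017
Convexity effect: 0.5 × 9.68578 × (0.011)² = +0.0005860
ΔP/P ≈ -0.029017 + 0.0005860 = -0.028431 = -2.8431%.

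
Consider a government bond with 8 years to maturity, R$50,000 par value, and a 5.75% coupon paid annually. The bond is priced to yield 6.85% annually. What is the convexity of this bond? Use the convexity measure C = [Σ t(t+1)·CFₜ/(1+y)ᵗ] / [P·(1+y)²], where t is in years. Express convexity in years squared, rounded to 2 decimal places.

With y = 0.0685:
  t   CF        PV=CF/(1+0.0685)^t    t·PV        t(t+1)·PV
  1     2,875.00     2,690.6879     2,690.6879       5,381.3758
  2     2,875.00     2,518.1917     5,036.3835      15,109.1505
  3     2,875.00     2,356.7541     7,070.2623      28,281.0491
  4     2,875.00     2,205.6660     8,822.6639      44,113.3194
  5     2,875.00     2,064.2639    10,321.3195      61,927.9168
  6     2,875.00     1,931.9269    11,591.5614      81,140.9299
  7     2,875.00     1,808.0738    12,656.5169     101,252.1352
  8    52,875.00    31,121.0448   248,968.3582   2,240,715.2237
  Σ                 46,696.6091   307,157.7535   2,577,921.1004
P = 46,696.6091.
Convexity = Σ t(t+1)·PV / [P·(1+y)²] = 2,577,921.1004 / (46,696.6091 × 1.141692) = 48.35431.

48.35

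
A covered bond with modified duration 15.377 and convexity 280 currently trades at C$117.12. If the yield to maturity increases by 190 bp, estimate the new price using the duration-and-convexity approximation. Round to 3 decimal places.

C$88.821

Duration effect: -D_mod·Δy = -15.377 × (+0.019) = -0.292163
Convexity effect: ½·C·(Δy)² = 0.5 × 280 × (0.019)² = +0.0505400
ΔP/P ≈ -0.292163 + 0.0505400 = -0.241623
New price ≈ 117.12 × (1 - 0.241623) = 88.82111424.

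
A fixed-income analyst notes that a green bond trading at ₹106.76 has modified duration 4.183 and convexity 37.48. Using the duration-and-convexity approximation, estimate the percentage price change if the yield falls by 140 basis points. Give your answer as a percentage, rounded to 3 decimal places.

Duration effect: -D_mod·Δy = -4.183 × (-0.014) = +0.058562
Convexity effect: ½·C·(Δy)² = 0.5 × 37.48 × (-0.014)² = +0.00367304
ΔP/P ≈ +0.058562 + 0.00367304 = +0.06223504
= +6.223504%.

+6.224%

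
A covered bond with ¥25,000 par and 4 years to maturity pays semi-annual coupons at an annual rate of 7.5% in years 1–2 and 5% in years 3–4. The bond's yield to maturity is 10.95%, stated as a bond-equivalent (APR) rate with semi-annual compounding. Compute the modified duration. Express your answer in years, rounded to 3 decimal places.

Periodic yield y = 0.05475. First find Macaulay duration:
  t   CF        PV=CF/(1+0.05475)^t    t·PV
  1       937.50       888.8362       888.8362
  2       937.50       842.6985     1,685.3970
  3       937.50       798.9557     2,396.8670
  4       937.50       757.4834     3,029.9337
  5       625.00       478.7760     2,393.8799
  6       625.00       453.9237     2,723.5419
  7       625.00       430.3614     3,012.5296
  8    25,625.00    16,728.9083   133,831.2667
  Σ                 21,379.9431   149,962.2519
P = 21,379.9431; Macaulay duration = 149,962.2519 / 21,379.9431 = 7.01416 half-year periods = 3.50708 years.
Modified duration = D_Mac / (1 + y) = 3.50708 / 1.05475 = 3.32503 years.

3.325 years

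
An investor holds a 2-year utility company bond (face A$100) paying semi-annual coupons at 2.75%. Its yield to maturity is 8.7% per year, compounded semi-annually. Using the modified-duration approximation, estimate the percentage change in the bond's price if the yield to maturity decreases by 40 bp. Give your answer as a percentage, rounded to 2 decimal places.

Periodic yield y = 0.0435. Modified duration first:
  t   CF        PV=CF/(1+0.0435)^t    t·PV
  1        1.375         1.3177         1.3177
  2        1.375         1.2628         2.5255
  3        1.375         1.2101         3.6303
  4      101.375        85.4990       341.9960
  Σ                     89.2895       349.4695
P = 89.2895; D_Mac = 3.91389 half-year periods = 1.95695 yrs; D_mod = 1.95695/(1+0.0435) = 1.87537 yrs.
ΔP/P ≈ -D_mod · Δy = -1.87537 × (-0.004) = +0.007501 = +0.7501%.

+0.75%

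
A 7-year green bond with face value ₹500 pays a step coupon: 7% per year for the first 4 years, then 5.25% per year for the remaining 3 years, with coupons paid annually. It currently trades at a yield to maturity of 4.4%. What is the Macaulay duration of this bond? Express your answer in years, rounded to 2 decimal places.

Periodic yield y = 0.044. Discount each cash flow and weight by its year:
  t   CF        PV=CF/(1+0.044)^t    t·PV
  1        35.00        33.5249        33.5249
  2        35.00        32.1120        64.2240
  3        35.00        30.7586        92.2758
  4        35.00        29.4623       117.8490
  5        26.25        21.1654       105.8271
  6        26.25        20.2734       121.6403
  7       526.25       389.3038     2,725.1264
  Σ                    556.6003     3,260.4675
Price P = Σ PV = 556.6003.
Macaulay duration = Σ(t·PV) / P = 3,260.4675 / 556.6003 = 5.85783 years.

5.86 years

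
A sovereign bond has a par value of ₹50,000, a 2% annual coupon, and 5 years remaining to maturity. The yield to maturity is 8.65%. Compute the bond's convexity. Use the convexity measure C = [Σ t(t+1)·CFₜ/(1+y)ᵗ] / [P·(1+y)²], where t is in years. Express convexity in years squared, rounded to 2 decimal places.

With y = 0.0865:
  t   CF        PV=CF/(1+0.0865)^t    t·PV        t(t+1)·PV
  1     1,000.00       920.3866       920.3866       1,840.7731
  2     1,000.00       847.1114     1,694.2228       5,082.6685
  3     1,000.00       779.6700     2,339.0099       9,356.0397
  4     1,000.00       717.5978     2,870.3911      14,351.9553
  5    51,000.00    33,683.8343   168,419.1717   1,010,515.0303
  Σ                 36,948.6001   176,243.1821   1,041,146.4669
P = 36,948.6001.
Convexity = Σ t(t+1)·PV / [P·(1+y)²] = 1,041,146.4669 / (36,948.6001 × 1.180482) = 23.87011.

23.87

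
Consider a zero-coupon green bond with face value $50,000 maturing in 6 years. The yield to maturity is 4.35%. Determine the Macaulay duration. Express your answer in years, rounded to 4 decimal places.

A zero-coupon bond has a single cash flow at maturity, so its Macaulay duration equals its maturity: 6 years.

6.0000 years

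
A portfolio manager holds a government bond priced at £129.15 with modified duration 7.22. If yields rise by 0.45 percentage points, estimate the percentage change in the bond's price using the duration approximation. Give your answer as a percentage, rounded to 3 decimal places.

Duration approximation: ΔP/P ≈ -D_mod · Δy = -7.22 × (+0.0045) = -0.032490.
As a percentage: -3.2490%.

-3.249%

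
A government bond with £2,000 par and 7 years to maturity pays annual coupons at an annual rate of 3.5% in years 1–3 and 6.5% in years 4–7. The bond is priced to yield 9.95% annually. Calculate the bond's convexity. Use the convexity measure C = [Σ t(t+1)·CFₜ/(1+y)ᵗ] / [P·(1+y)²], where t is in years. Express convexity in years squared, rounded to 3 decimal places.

With y = 0.0995:
  t   CF        PV=CF/(1+0.0995)^t    t·PV        t(t+1)·PV
  1        70.00        63.6653        63.6653         127.3306
  2        70.00        57.9039       115.8077         347.4232
  3        70.00        52.6638       157.9915         631.9658
  4       130.00        88.9534       355.8135       1,779.0674
  5       130.00        80.9035       404.5174       2,427.1043
  6       130.00        73.5821       441.4924       3,090.4466
  7     2,130.00     1,096.5109     7,675.5766      61,404.6124
  Σ                  1,514.1828     9,214.8643      69,807.9504
P = 1,514.1828.
Convexity = Σ t(t+1)·PV / [P·(1+y)²] = 69,807.9504 / (1,514.1828 × 1.208900) = 38.13608.

38.136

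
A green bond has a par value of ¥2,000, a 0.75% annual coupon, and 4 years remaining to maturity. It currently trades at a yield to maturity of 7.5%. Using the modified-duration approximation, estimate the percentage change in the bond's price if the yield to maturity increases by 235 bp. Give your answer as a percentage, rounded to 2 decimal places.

Periodic yield y = 0.075. Modified duration first:
  t   CF        PV=CF/(1+0.075)^t    t·PV
  1        15.00        13.9535        13.9535
  2        15.00        12.9800        25.9600
  3        15.00        12.0744        36.2232
  4     2,015.00     1,508.8331     6,035.3323
  Σ                  1,547.8410     6,111.4690
P = 1,547.8410; D_Mac = 3.94838 yrs; D_mod = 3.94838/(1+0.075) = 3.67291 yrs.
ΔP/P ≈ -D_mod · Δy = -3.67291 × (+0.0235) = -0.086313 = -8.6313%.

-8.63%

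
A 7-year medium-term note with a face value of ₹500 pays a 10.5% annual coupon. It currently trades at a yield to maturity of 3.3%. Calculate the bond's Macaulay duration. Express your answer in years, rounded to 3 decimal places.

Periodic yield y = 0.033. Discount each cash flow and weight by its year:
  t   CF        PV=CF/(1+0.033)^t    t·PV
  1        52.50        50.8228        50.8228
  2        52.50        49.1993        98.3985
  3        52.50        47.6276       142.8827
  4        52.50        46.1061       184.4242
  5        52.50        44.6332       223.1658
  6        52.50        43.2073       259.2439
  7       552.50       440.1797     3,081.2581
  Σ                    721.7760     4,040.1961
Price P = Σ PV = 721.7760.
Macaulay duration = Σ(t·PV) / P = 4,040.1961 / 721.7760 = 5.59758 years.

5.598 years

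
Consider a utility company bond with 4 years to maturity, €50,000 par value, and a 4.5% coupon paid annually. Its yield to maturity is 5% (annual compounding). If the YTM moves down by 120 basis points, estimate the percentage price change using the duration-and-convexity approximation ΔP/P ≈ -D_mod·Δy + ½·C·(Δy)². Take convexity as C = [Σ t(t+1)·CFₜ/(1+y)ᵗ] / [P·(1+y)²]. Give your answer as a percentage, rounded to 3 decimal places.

+4.401%

With y = 0.05:
  t   CF        PV=CF/(1+0.05)^t    t·PV        t(t+1)·PV
  1     2,250.00     2,142.8571     2,142.8571       4,285.7143
  2     2,250.00     2,040.8163     4,081.6327      12,244.8980
  3     2,250.00     1,943.6346     5,830.9038      23,323.6152
  4    52,250.00    42,986.2043   171,944.8172     859,724.0862
  Σ                 49,113.5124   184,000.2108     899,578.3136
P = 49,113.5124; D_Mac = 3.74643 yrs; D_mod = 3.56803 yrs; C = 16.61343.
Duration effect: -3.56803 × (-0.012) = +0.042816
Convexity effect: 0.5 × 16.61343 × (-0.012)² = +0.0011962
ΔP/P ≈ +0.042816 + 0.0011962 = +0.044012 = +4.4012%.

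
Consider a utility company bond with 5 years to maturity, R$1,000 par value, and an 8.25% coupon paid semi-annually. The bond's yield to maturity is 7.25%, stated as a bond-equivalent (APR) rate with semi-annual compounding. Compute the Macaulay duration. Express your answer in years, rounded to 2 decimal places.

Periodic yield y = 0.03625. Discount each cash flow and weight by its period:
  t   CF        PV=CF/(1+0.03625)^t    t·PV
  1        41.25        39.8070        39.8070
  2        41.25        38.4145        76.8289
  3        41.25        37.0707       111.2120
  4        41.25        35.7739       143.0954
  5        41.25        34.5224       172.6121
  6        41.25        33.3148       199.8886
  7        41.25        32.1493       225.0454
  8        41.25        31.0247       248.1976
  9        41.25        29.9394       269.4546
  10    1,041.25       729.3057     7,293.0565
  Σ                  1,041.3223     8,779.1981
Price P = Σ PV = 1,041.3223.
Macaulay duration = Σ(t·PV) / P = 8,779.1981 / 1,041.3223 = 8.43082 half-year periods.
In years: 8.43082 / 2 = 4.21541 years.

4.22 years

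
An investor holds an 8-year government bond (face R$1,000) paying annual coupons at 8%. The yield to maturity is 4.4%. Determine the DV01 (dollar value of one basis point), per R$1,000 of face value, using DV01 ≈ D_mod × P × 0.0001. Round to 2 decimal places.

Periodic yield y = 0.044.
  t   CF        PV=CF/(1+0.044)^t    t·PV
  1        80.00        76.6284        76.6284
  2        80.00        73.3988       146.7976
  3        80.00        70.3054       210.9161
  4        80.00        67.3423       269.3692
  5        80.00        64.5041       322.5206
  6        80.00        61.7856       370.7134
  7        80.00        59.1816       414.2710
  8     1,080.00       765.2789     6,122.2316
  Σ                  1,238.4250     7,933.4479
P = 1,238.4250; D_Mac = 6.40608 yrs; D_mod = 6.13609 yrs.
DV01 ≈ 6.13609 × 1,238.4250 × 0.0001 = 0.759909.

R$0.76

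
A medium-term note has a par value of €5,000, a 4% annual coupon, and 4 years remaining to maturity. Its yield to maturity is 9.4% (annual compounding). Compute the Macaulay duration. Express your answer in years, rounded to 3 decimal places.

Periodic yield y = 0.094. Discount each cash flow and weight by its year:
  t   CF        PV=CF/(1+0.094)^t    t·PV
  1       200.00       182.8154       182.8154
  2       200.00       167.1073       334.2145
  3       200.00       152.7489       458.2466
  4     5,200.00     3,630.2293    14,520.9171
  Σ                  4,132.9008    15,496.1937
Price P = Σ PV = 4,132.9008.
Macaulay duration = Σ(t·PV) / P = 15,496.1937 / 4,132.9008 = 3.74947 years.

3.749 years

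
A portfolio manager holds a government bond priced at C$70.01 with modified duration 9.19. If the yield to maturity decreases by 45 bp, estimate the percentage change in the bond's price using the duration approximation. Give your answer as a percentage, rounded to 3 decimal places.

Duration approximation: ΔP/P ≈ -D_mod · Δy = -9.19 × (-0.0045) = +0.041355.
As a percentage: +4.1355%.

+4.136%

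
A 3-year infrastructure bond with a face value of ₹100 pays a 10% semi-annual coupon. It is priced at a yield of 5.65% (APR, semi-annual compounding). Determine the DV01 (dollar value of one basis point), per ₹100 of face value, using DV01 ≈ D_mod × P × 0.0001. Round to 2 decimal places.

Periodic yield y = 0.02825.
  t   CF        PV=CF/(1+0.02825)^t    t·PV
  1         5.00         4.8626         4.8626
  2         5.00         4.7290         9.4581
  3         5.00         4.5991        13.7973
  4         5.00         4.4728        17.8910
  5         5.00         4.3499        21.7494
  6       105.00        88.8376       533.0258
  Σ                    111.8510       600.7842
P = 111.8510; D_Mac = 5.37129 half-year periods = 2.68564 yrs; D_mod = 2.61186 yrs.
DV01 ≈ 2.61186 × 111.8510 × 0.0001 = 0.029214.

₹0.03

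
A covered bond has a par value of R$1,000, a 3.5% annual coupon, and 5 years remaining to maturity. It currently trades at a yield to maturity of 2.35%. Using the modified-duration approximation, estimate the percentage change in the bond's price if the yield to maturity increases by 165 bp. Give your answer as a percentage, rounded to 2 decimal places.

Periodic yield y = 0.0235. Modified duration first:
  t   CF        PV=CF/(1+0.0235)^t    t·PV
  1        35.00        34.1964        34.1964
  2        35.00        33.4112        66.8224
  3        35.00        32.6441        97.9323
  4        35.00        31.8946       127.5783
  5     1,035.00       921.5123     4,607.5613
  Σ                  1,053.6585     4,934.0906
P = 1,053.6585; D_Mac = 4.68282 yrs; D_mod = 4.68282/(1+0.0235) = 4.57530 yrs.
ΔP/P ≈ -D_mod · Δy = -4.57530 × (+0.0165) = -0.075492 = -7.5492%.

-7.55%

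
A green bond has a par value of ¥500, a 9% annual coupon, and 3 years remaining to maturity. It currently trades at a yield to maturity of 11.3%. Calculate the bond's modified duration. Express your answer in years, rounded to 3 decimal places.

Periodic yield y = 0.113. First find Macaulay duration:
  t   CF        PV=CF/(1+0.113)^t    t·PV
  1        45.00        40.4313        40.4313
  2        45.00        36.3264        72.6528
  3       545.00       395.2856     1,185.8568
  Σ                    472.0433     1,298.9409
P = 472.0433; Macaulay duration = 1,298.9409 / 472.0433 = 2.75174 years.
Modified duration = D_Mac / (1 + y) = 2.75174 / 1.113 = 2.47236 years.

2.472 years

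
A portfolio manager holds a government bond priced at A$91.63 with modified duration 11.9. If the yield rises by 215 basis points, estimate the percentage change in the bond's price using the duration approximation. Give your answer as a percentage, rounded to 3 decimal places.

Duration approximation: ΔP/P ≈ -D_mod · Δy = -11.9 × (+0.0215) = -0.255850.
As a percentage: -25.5850%.

-25.585%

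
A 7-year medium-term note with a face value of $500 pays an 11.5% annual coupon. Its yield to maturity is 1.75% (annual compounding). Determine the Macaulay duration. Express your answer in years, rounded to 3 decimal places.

5.591 years

Periodic yield y = 0.0175. Discount each cash flow and weight by its year:
  t   CF        PV=CF/(1+0.0175)^t    t·PV
  1        57.50        56.5111        56.5111
  2        57.50        55.5391       111.0782
  3        57.50        54.5839       163.7517
  4        57.50        53.6451       214.5805
  5        57.50        52.7225       263.6124
  6        57.50        51.8157       310.8942
  7       557.50       493.7464     3,456.2248
  Σ                    818.5638     4,576.6528
Price P = Σ PV = 818.5638.
Macaulay duration = Σ(t·PV) / P = 4,576.6528 / 818.5638 = 5.59108 years.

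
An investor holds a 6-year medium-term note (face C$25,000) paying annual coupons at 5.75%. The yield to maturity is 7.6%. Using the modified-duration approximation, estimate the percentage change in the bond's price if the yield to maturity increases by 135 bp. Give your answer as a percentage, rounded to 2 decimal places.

-6.53%

Periodic yield y = 0.076. Modified duration first:
  t   CF        PV=CF/(1+0.076)^t    t·PV
  1     1,437.50     1,335.9665     1,335.9665
  2     1,437.50     1,241.6046     2,483.2092
  3     1,437.50     1,153.9076     3,461.7228
  4     1,437.50     1,072.4048     4,289.6194
  5     1,437.50       996.6588     4,983.2939
  6    26,437.50    17,035.1812   102,211.0870
  Σ                 22,835.7235   118,764.8989
P = 22,835.7235; D_Mac = 5.20084 yrs; D_mod = 5.20084/(1+0.076) = 4.83349 yrs.
ΔP/P ≈ -D_mod · Δy = -4.83349 × (+0.0135) = -0.065252 = -6.5252%.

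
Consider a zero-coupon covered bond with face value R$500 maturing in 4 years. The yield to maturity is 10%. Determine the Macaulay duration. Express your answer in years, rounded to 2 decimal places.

A zero-coupon bond has a single cash flow at maturity, so its Macaulay duration equals its maturity: 4 years.

4.00 years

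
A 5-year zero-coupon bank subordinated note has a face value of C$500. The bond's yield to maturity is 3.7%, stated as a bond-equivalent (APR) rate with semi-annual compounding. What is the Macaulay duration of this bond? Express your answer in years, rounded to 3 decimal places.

5.000 years

A zero-coupon bond has a single cash flow at maturity, so its Macaulay duration equals its maturity: 5 years.
(Equivalently: 10 semi-annual periods ÷ 2 = 5 years.)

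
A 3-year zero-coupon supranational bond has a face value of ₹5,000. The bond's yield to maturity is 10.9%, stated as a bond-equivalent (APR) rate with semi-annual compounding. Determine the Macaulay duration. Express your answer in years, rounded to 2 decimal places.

A zero-coupon bond has a single cash flow at maturity, so its Macaulay duration equals its maturity: 3 years.
(Equivalently: 6 semi-annual periods ÷ 2 = 3 years.)

3.00 years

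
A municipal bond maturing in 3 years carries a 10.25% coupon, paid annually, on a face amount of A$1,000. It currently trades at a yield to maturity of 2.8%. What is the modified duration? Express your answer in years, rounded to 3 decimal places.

Periodic yield y = 0.028. First find Macaulay duration:
  t   CF        PV=CF/(1+0.028)^t    t·PV
  1       102.50        99.7082        99.7082
  2       102.50        96.9924       193.9848
  3     1,102.50     1,014.8439     3,044.5318
  Σ                  1,211.5445     3,338.2247
P = 1,211.5445; Macaulay duration = 3,338.2247 / 1,211.5445 = 2.75535 years.
Modified duration = D_Mac / (1 + y) = 2.75535 / 1.028 = 2.68030 years.

2.680 years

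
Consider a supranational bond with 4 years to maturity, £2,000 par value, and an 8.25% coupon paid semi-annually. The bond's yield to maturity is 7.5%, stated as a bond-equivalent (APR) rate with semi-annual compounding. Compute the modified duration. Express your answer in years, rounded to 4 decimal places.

Periodic yield y = 0.0375. First find Macaulay duration:
  t   CF        PV=CF/(1+0.0375)^t    t·PV
  1        82.50        79.5181        79.5181
  2        82.50        76.6439       153.2879
  3        82.50        73.8737       221.6210
  4        82.50        71.2035       284.8141
  5        82.50        68.6299       343.1495
  6        82.50        66.1493       396.8959
  7        82.50        63.7584       446.3086
  8     2,082.50     1,551.2442    12,409.9535
  Σ                  2,051.0210    14,335.5485
P = 2,051.0210; Macaulay duration = 14,335.5485 / 2,051.0210 = 6.98947 half-year periods = 3.49473 years.
Modified duration = D_Mac / (1 + y) = 3.49473 / 1.0375 = 3.36842 years.

3.3684 years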